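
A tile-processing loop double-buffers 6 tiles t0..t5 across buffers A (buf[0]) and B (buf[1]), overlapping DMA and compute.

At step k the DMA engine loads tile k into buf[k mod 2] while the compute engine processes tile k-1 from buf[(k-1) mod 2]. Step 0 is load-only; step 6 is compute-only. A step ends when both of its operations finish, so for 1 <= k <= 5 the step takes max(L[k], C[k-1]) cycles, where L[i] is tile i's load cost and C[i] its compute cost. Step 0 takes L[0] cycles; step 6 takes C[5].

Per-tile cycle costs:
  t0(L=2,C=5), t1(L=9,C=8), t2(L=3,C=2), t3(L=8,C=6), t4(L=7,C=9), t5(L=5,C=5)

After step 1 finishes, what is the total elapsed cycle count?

end_cycle[1] = 11

step 0: L[0]=2 → dur=2, Σ=2 | A=load:t0 B=idle [load-only]
step 1: L[1]=9 C[0]=5 → dur=9, Σ=11 | A=compute:t0 B=load:t1 [load-bound]
step 2: L[2]=3 C[1]=8 → dur=8, Σ=19 | A=load:t2 B=compute:t1 [compute-bound]
step 3: L[3]=8 C[2]=2 → dur=8, Σ=27 | A=compute:t2 B=load:t3 [load-bound]
step 4: L[4]=7 C[3]=6 → dur=7, Σ=34 | A=load:t4 B=compute:t3 [load-bound]
step 5: L[5]=5 C[4]=9 → dur=9, Σ=43 | A=compute:t4 B=load:t5 [compute-bound]
step 6: C[5]=5 → dur=5, Σ=48 | A=idle B=compute:t5 [compute-only]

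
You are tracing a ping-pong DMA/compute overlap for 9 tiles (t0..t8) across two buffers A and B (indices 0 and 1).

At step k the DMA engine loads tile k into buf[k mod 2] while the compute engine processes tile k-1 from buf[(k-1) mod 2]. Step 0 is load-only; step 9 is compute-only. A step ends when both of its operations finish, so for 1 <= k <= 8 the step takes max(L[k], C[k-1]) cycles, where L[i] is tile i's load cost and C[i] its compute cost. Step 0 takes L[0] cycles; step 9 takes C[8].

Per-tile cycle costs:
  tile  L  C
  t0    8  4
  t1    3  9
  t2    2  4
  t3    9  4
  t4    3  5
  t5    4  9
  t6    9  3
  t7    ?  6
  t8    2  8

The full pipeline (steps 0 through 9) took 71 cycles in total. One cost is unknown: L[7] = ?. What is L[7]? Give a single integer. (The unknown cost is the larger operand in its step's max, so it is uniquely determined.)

step 0 | dur = L[0]=8 = 8
step 1 | dur = max(L[1]=3, C[0]=4) = 4
step 2 | dur = max(L[2]=2, C[1]=9) = 9
step 3 | dur = max(L[3]=9, C[2]=4) = 9
step 4 | dur = max(L[4]=3, C[3]=4) = 4
step 5 | dur = max(L[5]=4, C[4]=5) = 5
step 6 | dur = max(L[6]=9, C[5]=9) = 9
step 7 | dur = max(L[7]=?, C[6]=3) = L[7]  (unknown; binding)
step 8 | dur = max(L[8]=2, C[7]=6) = 6
step 9 | dur = C[8]=8 = 8
sum of known step durations = 62
dur[7] = total - known = 71 - 62 = 9
L[7] is the binding max in step 7, so L[7] = dur[7] = 9

L[7] = 9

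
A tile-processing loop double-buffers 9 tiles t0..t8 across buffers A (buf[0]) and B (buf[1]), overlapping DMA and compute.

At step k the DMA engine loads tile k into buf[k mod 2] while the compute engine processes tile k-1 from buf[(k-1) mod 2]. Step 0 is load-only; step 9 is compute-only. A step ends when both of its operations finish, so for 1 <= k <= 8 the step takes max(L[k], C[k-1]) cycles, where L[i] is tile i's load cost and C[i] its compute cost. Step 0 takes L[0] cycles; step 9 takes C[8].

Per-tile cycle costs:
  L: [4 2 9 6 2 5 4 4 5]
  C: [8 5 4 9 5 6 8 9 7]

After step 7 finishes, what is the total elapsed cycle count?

step 0: L[0]=4 → dur=4, Σ=4 | A=load:t0 B=idle [load-only]
step 1: L[1]=2 C[0]=8 → dur=8, Σ=12 | A=compute:t0 B=load:t1 [compute-bound]
step 2: L[2]=9 C[1]=5 → dur=9, Σ=21 | A=load:t2 B=compute:t1 [load-bound]
step 3: L[3]=6 C[2]=4 → dur=6, Σ=27 | A=compute:t2 B=load:t3 [load-bound]
step 4: L[4]=2 C[3]=9 → dur=9, Σ=36 | A=load:t4 B=compute:t3 [compute-bound]
step 5: L[5]=5 C[4]=5 → dur=5, Σ=41 | A=compute:t4 B=load:t5 [tied]
step 6: L[6]=4 C[5]=6 → dur=6, Σ=47 | A=load:t6 B=compute:t5 [compute-bound]
step 7: L[7]=4 C[6]=8 → dur=8, Σ=55 | A=compute:t6 B=load:t7 [compute-bound]
step 8: L[8]=5 C[7]=9 → dur=9, Σ=64 | A=load:t8 B=compute:t7 [compute-bound]
step 9: C[8]=7 → dur=7, Σ=71 | A=compute:t8 B=idle [compute-only]

end_cycle[7] = 55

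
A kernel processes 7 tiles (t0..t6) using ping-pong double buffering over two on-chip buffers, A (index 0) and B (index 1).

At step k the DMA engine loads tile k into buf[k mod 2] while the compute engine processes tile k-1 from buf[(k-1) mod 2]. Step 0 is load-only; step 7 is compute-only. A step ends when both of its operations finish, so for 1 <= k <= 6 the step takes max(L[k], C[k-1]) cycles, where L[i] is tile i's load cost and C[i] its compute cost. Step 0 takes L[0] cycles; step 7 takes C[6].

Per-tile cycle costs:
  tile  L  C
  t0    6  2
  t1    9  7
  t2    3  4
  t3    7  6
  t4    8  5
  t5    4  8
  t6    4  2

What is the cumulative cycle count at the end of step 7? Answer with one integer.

end_cycle[7] = 52

k=0 load=t0/6c comp=- wait=6 total=6
k=1 load=t1/9c comp=t0/2c wait=9 total=15
k=2 load=t2/3c comp=t1/7c wait=7 total=22
k=3 load=t3/7c comp=t2/4c wait=7 total=29
k=4 load=t4/8c comp=t3/6c wait=8 total=37
k=5 load=t5/4c comp=t4/5c wait=5 total=42
k=6 load=t6/4c comp=t5/8c wait=8 total=50
k=7 load=- comp=t6/2c wait=2 total=52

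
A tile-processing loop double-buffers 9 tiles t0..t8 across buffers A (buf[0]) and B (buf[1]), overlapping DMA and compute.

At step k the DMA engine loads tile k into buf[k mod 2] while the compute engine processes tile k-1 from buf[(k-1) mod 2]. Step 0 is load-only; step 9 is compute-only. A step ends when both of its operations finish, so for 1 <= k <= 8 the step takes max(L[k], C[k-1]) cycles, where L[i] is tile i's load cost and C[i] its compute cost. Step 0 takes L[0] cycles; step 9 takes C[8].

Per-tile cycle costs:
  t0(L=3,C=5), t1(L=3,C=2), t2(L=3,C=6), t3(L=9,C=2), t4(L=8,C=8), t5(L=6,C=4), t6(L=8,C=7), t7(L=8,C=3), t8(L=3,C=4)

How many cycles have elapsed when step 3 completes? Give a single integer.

k=0 load=t0/3c comp=- wait=3 total=3
k=1 load=t1/3c comp=t0/5c wait=5 total=8
k=2 load=t2/3c comp=t1/2c wait=3 total=11
k=3 load=t3/9c comp=t2/6c wait=9 total=20
k=4 load=t4/8c comp=t3/2c wait=8 total=28
k=5 load=t5/6c comp=t4/8c wait=8 total=36
k=6 load=t6/8c comp=t5/4c wait=8 total=44
k=7 load=t7/8c comp=t6/7c wait=8 total=52
k=8 load=t8/3c comp=t7/3c wait=3 total=55
k=9 load=- comp=t8/4c wait=4 total=59

end_cycle[3] = 20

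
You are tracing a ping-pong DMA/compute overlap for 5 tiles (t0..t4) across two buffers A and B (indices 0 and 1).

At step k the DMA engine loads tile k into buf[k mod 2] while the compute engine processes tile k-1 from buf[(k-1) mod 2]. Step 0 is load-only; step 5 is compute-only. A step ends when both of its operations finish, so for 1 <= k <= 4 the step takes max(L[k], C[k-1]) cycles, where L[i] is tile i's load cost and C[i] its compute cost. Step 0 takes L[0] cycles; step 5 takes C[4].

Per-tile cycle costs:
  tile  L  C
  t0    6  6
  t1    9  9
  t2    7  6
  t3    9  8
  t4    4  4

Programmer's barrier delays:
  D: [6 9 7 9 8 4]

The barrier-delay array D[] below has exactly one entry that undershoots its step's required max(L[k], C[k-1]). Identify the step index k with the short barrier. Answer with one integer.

hazard at step 2

k=0 barrier L[0]=6→6c, D[0]=6 ok
k=1 barrier max(L[1]=9,C[0]=6)→9c, D[1]=9 ok
k=2 barrier max(L[2]=7,C[1]=9)→9c, D[2]=7 SHORT
k=3 barrier max(L[3]=9,C[2]=6)→9c, D[3]=9 ok
k=4 barrier max(L[4]=4,C[3]=8)→8c, D[4]=8 ok
k=5 barrier C[4]=4→4c, D[5]=4 ok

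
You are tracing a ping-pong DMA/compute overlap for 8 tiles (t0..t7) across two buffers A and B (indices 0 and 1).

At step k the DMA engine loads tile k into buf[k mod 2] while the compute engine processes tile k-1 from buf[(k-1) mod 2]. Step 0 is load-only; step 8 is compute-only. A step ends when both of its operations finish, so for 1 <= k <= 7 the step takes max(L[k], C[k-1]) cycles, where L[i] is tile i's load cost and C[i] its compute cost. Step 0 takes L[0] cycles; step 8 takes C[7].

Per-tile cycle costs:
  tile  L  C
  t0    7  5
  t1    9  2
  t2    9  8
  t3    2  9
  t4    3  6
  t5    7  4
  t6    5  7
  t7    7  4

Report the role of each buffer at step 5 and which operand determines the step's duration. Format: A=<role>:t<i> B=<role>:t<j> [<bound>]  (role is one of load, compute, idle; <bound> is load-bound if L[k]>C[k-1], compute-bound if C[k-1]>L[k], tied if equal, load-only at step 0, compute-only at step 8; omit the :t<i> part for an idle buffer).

step 0: L[0]=7 → dur=7, Σ=7 | A=load:t0 B=idle [load-only]
step 1: L[1]=9 C[0]=5 → dur=9, Σ=16 | A=compute:t0 B=load:t1 [load-bound]
step 2: L[2]=9 C[1]=2 → dur=9, Σ=25 | A=load:t2 B=compute:t1 [load-bound]
step 3: L[3]=2 C[2]=8 → dur=8, Σ=33 | A=compute:t2 B=load:t3 [compute-bound]
step 4: L[4]=3 C[3]=9 → dur=9, Σ=42 | A=load:t4 B=compute:t3 [compute-bound]
step 5: L[5]=7 C[4]=6 → dur=7, Σ=49 | A=compute:t4 B=load:t5 [load-bound]
step 6: L[6]=5 C[5]=4 → dur=5, Σ=54 | A=load:t6 B=compute:t5 [load-bound]
step 7: L[7]=7 C[6]=7 → dur=7, Σ=61 | A=compute:t6 B=load:t7 [tied]
step 8: C[7]=4 → dur=4, Σ=65 | A=idle B=compute:t7 [compute-only]

step 5: A=compute:t4 B=load:t5 [load-bound]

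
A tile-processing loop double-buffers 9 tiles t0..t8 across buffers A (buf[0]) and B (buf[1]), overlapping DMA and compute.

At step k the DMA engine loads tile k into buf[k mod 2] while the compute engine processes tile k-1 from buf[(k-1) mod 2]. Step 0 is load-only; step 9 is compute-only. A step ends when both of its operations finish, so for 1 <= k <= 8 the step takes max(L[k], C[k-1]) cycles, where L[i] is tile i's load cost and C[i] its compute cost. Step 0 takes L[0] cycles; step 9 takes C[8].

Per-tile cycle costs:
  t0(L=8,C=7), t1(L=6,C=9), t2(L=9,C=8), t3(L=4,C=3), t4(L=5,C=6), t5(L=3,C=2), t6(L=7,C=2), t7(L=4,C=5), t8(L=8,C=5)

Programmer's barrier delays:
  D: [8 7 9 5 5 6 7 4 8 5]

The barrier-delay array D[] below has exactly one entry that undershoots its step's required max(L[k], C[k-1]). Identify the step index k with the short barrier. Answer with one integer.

step 0: need L[0]=8 = 8; D[0]=8 ok
step 1: need max(L[1]=6,C[0]=7) = 7; D[1]=7 ok
step 2: need max(L[2]=9,C[1]=9) = 9; D[2]=9 ok
step 3: need max(L[3]=4,C[2]=8) = 8; D[3]=5 SHORT
step 4: need max(L[4]=5,C[3]=3) = 5; D[4]=5 ok
step 5: need max(L[5]=3,C[4]=6) = 6; D[5]=6 ok
step 6: need max(L[6]=7,C[5]=2) = 7; D[6]=7 ok
step 7: need max(L[7]=4,C[6]=2) = 4; D[7]=4 ok
step 8: need max(L[8]=8,C[7]=5) = 8; D[8]=8 ok
step 9: need C[8]=5 = 5; D[9]=5 ok

hazard at step 3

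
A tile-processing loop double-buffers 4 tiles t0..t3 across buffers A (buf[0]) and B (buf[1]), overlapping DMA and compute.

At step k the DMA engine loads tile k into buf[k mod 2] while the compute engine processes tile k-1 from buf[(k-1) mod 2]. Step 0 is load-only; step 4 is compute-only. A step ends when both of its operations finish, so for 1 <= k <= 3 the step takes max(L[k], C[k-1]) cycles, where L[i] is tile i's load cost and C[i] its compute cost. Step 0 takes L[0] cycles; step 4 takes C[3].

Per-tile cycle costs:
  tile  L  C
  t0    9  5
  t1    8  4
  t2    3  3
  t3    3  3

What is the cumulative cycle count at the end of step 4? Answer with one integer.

end_cycle[4] = 27

step 0: L[0]=9 → dur=9, Σ=9 | A=load:t0 B=idle [load-only]
step 1: L[1]=8 C[0]=5 → dur=8, Σ=17 | A=compute:t0 B=load:t1 [load-bound]
step 2: L[2]=3 C[1]=4 → dur=4, Σ=21 | A=load:t2 B=compute:t1 [compute-bound]
step 3: L[3]=3 C[2]=3 → dur=3, Σ=24 | A=compute:t2 B=load:t3 [tied]
step 4: C[3]=3 → dur=3, Σ=27 | A=idle B=compute:t3 [compute-only]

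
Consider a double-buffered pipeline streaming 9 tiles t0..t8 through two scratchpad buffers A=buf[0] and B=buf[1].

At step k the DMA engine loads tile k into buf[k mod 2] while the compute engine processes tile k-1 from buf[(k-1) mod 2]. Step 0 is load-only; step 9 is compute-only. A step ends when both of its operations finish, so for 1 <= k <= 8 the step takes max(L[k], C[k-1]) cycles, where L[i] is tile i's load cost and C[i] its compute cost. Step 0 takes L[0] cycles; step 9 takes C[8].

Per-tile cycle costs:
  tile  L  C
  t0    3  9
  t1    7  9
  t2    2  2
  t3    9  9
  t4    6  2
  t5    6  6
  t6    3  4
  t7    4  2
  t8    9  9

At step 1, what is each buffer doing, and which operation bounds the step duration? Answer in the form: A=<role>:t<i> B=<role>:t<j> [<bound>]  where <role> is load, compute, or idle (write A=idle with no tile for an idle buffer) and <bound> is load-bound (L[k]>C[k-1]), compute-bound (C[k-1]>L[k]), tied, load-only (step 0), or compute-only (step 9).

[0] DMA t0→A (3c) ∥ CU idle ⇒ 3c, clock 3
[1] DMA t1→B (7c) ∥ CU A:t0 (9c) ⇒ 9c, clock 12
[2] DMA t2→A (2c) ∥ CU B:t1 (9c) ⇒ 9c, clock 21
[3] DMA t3→B (9c) ∥ CU A:t2 (2c) ⇒ 9c, clock 30
[4] DMA t4→A (6c) ∥ CU B:t3 (9c) ⇒ 9c, clock 39
[5] DMA t5→B (6c) ∥ CU A:t4 (2c) ⇒ 6c, clock 45
[6] DMA t6→A (3c) ∥ CU B:t5 (6c) ⇒ 6c, clock 51
[7] DMA t7→B (4c) ∥ CU A:t6 (4c) ⇒ 4c, clock 55
[8] DMA t8→A (9c) ∥ CU B:t7 (2c) ⇒ 9c, clock 64
[9] DMA idle ∥ CU A:t8 (9c) ⇒ 9c, clock 73

step 1: A=compute:t0 B=load:t1 [compute-bound]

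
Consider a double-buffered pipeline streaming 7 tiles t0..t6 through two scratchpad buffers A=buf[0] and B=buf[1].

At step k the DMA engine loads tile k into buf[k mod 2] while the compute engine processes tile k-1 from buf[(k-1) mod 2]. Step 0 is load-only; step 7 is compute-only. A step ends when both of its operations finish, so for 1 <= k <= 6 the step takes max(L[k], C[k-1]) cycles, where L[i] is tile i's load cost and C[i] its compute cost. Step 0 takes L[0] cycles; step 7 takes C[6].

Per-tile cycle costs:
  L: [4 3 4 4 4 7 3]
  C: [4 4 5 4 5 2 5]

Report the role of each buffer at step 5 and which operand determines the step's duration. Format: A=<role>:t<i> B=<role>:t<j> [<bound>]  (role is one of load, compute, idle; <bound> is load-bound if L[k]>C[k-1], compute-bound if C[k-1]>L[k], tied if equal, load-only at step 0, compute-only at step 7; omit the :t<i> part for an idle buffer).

step 5: A=compute:t4 B=load:t5 [load-bound]

k=0 load=t0/4c comp=- wait=4 total=4
k=1 load=t1/3c comp=t0/4c wait=4 total=8
k=2 load=t2/4c comp=t1/4c wait=4 total=12
k=3 load=t3/4c comp=t2/5c wait=5 total=17
k=4 load=t4/4c comp=t3/4c wait=4 total=21
k=5 load=t5/7c comp=t4/5c wait=7 total=28
k=6 load=t6/3c comp=t5/2c wait=3 total=31
k=7 load=- comp=t6/5c wait=5 total=36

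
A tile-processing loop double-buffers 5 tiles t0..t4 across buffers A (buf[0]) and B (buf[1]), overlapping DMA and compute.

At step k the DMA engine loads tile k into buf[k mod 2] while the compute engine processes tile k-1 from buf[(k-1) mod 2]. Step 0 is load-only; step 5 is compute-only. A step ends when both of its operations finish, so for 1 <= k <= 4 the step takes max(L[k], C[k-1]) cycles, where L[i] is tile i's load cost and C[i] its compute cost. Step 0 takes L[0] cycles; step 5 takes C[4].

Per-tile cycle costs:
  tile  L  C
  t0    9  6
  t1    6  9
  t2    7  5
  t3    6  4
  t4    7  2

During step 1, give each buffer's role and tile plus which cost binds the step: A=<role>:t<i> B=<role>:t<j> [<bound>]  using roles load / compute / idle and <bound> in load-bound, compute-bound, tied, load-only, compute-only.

step 1: A=compute:t0 B=load:t1 [tied]

step 0: L[0]=9 → dur=9, Σ=9 | A=load:t0 B=idle [load-only]
step 1: L[1]=6 C[0]=6 → dur=6, Σ=15 | A=compute:t0 B=load:t1 [tied]
step 2: L[2]=7 C[1]=9 → dur=9, Σ=24 | A=load:t2 B=compute:t1 [compute-bound]
step 3: L[3]=6 C[2]=5 → dur=6, Σ=30 | A=compute:t2 B=load:t3 [load-bound]
step 4: L[4]=7 C[3]=4 → dur=7, Σ=37 | A=load:t4 B=compute:t3 [load-bound]
step 5: C[4]=2 → dur=2, Σ=39 | A=compute:t4 B=idle [compute-only]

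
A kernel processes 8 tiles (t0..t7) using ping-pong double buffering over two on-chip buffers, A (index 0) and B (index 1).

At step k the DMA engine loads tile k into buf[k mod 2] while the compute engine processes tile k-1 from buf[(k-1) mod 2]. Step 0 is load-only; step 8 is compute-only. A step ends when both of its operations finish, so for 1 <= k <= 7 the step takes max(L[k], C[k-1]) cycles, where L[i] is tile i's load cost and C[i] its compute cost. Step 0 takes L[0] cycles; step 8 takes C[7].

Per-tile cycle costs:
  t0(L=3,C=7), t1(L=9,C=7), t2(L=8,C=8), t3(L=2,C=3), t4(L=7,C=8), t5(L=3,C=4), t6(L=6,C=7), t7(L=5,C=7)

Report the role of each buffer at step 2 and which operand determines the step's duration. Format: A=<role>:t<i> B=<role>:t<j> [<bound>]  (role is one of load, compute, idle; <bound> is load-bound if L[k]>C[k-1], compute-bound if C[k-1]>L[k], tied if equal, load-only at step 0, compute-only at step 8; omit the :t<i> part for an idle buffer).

  0. 3=3c; end=3; A:t0 B:-
  1. max(9,7)=9c; end=12; A:t0 B:t1
  2. max(8,7)=8c; end=20; A:t2 B:t1
  3. max(2,8)=8c; end=28; A:t2 B:t3
  4. max(7,3)=7c; end=35; A:t4 B:t3
  5. max(3,8)=8c; end=43; A:t4 B:t5
  6. max(6,4)=6c; end=49; A:t6 B:t5
  7. max(5,7)=7c; end=56; A:t6 B:t7
  8. 7=7c; end=63; A:t6 B:t7

step 2: A=load:t2 B=compute:t1 [load-bound]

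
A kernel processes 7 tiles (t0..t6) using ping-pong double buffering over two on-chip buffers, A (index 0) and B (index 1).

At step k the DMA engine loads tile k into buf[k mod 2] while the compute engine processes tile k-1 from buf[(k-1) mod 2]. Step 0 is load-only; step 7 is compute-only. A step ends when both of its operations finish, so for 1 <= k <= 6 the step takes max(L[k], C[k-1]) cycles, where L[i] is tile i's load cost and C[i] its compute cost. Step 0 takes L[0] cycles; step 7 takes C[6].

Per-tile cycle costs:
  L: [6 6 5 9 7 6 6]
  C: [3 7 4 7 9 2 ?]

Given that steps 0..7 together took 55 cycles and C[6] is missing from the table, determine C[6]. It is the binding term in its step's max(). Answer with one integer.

step 0: dur = L[0]=6 = 6
step 1: dur = max(L[1]=6, C[0]=3) = 6
step 2: dur = max(L[2]=5, C[1]=7) = 7
step 3: dur = max(L[3]=9, C[2]=4) = 9
step 4: dur = max(L[4]=7, C[3]=7) = 7
step 5: dur = max(L[5]=6, C[4]=9) = 9
step 6: dur = max(L[6]=6, C[5]=2) = 6
step 7: dur = C[6]=? = C[6]  (unknown; binding)
sum of known step durations = 50
dur[7] = total - known = 55 - 50 = 5
C[6] is the binding max in step 7, so C[6] = dur[7] = 5

C[6] = 5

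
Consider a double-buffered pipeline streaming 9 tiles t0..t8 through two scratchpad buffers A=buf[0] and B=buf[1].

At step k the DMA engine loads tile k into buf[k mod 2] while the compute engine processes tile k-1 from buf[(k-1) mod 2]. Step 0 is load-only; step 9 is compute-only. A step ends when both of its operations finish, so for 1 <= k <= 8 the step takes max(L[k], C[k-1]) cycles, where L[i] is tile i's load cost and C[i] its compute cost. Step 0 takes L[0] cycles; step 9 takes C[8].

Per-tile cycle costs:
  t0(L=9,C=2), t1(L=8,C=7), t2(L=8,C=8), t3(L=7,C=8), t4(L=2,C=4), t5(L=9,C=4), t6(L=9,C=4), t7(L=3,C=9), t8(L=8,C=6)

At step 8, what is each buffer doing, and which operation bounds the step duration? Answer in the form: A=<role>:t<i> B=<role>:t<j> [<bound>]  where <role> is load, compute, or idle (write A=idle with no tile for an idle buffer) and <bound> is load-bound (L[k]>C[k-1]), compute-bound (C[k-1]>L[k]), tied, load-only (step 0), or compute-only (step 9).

step 8: A=load:t8 B=compute:t7 [compute-bound]

[0] DMA t0→A (9c) ∥ CU idle ⇒ 9c, clock 9
[1] DMA t1→B (8c) ∥ CU A:t0 (2c) ⇒ 8c, clock 17
[2] DMA t2→A (8c) ∥ CU B:t1 (7c) ⇒ 8c, clock 25
[3] DMA t3→B (7c) ∥ CU A:t2 (8c) ⇒ 8c, clock 33
[4] DMA t4→A (2c) ∥ CU B:t3 (8c) ⇒ 8c, clock 41
[5] DMA t5→B (9c) ∥ CU A:t4 (4c) ⇒ 9c, clock 50
[6] DMA t6→A (9c) ∥ CU B:t5 (4c) ⇒ 9c, clock 59
[7] DMA t7→B (3c) ∥ CU A:t6 (4c) ⇒ 4c, clock 63
[8] DMA t8→A (8c) ∥ CU B:t7 (9c) ⇒ 9c, clock 72
[9] DMA idle ∥ CU A:t8 (6c) ⇒ 6c, clock 78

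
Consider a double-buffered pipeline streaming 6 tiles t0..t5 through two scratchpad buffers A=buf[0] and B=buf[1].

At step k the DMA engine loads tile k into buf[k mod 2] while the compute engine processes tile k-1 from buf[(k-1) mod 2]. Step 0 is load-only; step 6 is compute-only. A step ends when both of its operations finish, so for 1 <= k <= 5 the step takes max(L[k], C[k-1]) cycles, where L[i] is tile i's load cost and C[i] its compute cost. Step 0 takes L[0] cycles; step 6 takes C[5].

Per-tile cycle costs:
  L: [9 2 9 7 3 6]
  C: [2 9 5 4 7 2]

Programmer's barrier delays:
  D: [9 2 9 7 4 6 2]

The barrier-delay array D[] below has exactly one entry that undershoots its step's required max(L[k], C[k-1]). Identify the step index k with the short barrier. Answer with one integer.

hazard at step 5

k=0 barrier L[0]=9→9c, D[0]=9 ok
k=1 barrier max(L[1]=2,C[0]=2)→2c, D[1]=2 ok
k=2 barrier max(L[2]=9,C[1]=9)→9c, D[2]=9 ok
k=3 barrier max(L[3]=7,C[2]=5)→7c, D[3]=7 ok
k=4 barrier max(L[4]=3,C[3]=4)→4c, D[4]=4 ok
k=5 barrier max(L[5]=6,C[4]=7)→7c, D[5]=6 SHORT
k=6 barrier C[5]=2→2c, D[6]=2 ok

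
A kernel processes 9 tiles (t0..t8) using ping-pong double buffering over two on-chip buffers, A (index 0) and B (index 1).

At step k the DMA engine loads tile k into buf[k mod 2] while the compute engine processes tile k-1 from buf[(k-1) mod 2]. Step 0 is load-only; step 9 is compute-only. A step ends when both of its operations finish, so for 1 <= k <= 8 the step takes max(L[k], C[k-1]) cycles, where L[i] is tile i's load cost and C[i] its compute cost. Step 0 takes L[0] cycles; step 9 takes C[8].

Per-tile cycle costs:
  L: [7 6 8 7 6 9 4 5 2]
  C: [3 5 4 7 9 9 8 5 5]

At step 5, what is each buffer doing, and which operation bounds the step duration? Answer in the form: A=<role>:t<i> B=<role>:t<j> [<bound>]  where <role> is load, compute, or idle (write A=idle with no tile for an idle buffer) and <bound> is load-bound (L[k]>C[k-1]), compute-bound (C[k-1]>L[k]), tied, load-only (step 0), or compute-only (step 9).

step 5: A=compute:t4 B=load:t5 [tied]

k=0 load=t0/7c comp=- wait=7 total=7
k=1 load=t1/6c comp=t0/3c wait=6 total=13
k=2 load=t2/8c comp=t1/5c wait=8 total=21
k=3 load=t3/7c comp=t2/4c wait=7 total=28
k=4 load=t4/6c comp=t3/7c wait=7 total=35
k=5 load=t5/9c comp=t4/9c wait=9 total=44
k=6 load=t6/4c comp=t5/9c wait=9 total=53
k=7 load=t7/5c comp=t6/8c wait=8 total=61
k=8 load=t8/2c comp=t7/5c wait=5 total=66
k=9 load=- comp=t8/5c wait=5 total=71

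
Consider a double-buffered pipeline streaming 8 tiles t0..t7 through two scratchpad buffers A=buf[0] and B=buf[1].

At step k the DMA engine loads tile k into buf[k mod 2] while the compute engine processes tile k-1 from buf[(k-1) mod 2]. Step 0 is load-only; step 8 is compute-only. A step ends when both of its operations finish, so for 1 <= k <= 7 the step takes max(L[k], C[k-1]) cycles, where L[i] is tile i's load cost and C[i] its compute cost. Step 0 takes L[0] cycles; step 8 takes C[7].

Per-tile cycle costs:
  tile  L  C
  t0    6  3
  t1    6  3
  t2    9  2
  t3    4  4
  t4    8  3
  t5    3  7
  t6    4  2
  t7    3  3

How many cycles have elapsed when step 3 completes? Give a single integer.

  0. 6=6c; end=6; A:t0 B:-
  1. max(6,3)=6c; end=12; A:t0 B:t1
  2. max(9,3)=9c; end=21; A:t2 B:t1
  3. max(4,2)=4c; end=25; A:t2 B:t3
  4. max(8,4)=8c; end=33; A:t4 B:t3
  5. max(3,3)=3c; end=36; A:t4 B:t5
  6. max(4,7)=7c; end=43; A:t6 B:t5
  7. max(3,2)=3c; end=46; A:t6 B:t7
  8. 3=3c; end=49; A:t6 B:t7

end_cycle[3] = 25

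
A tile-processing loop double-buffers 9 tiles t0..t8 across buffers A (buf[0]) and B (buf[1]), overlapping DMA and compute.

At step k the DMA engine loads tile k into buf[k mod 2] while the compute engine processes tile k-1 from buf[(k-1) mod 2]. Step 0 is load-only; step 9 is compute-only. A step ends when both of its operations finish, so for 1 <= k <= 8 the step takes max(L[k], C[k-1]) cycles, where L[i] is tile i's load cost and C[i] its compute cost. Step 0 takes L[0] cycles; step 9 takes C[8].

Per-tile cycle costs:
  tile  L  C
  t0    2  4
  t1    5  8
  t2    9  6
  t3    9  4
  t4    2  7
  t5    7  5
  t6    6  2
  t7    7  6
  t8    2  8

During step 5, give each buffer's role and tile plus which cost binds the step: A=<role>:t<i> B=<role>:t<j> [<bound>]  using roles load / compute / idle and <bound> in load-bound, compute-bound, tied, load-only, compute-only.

k=0 load=t0/2c comp=- wait=2 total=2
k=1 load=t1/5c comp=t0/4c wait=5 total=7
k=2 load=t2/9c comp=t1/8c wait=9 total=16
k=3 load=t3/9c comp=t2/6c wait=9 total=25
k=4 load=t4/2c comp=t3/4c wait=4 total=29
k=5 load=t5/7c comp=t4/7c wait=7 total=36
k=6 load=t6/6c comp=t5/5c wait=6 total=42
k=7 load=t7/7c comp=t6/2c wait=7 total=49
k=8 load=t8/2c comp=t7/6c wait=6 total=55
k=9 load=- comp=t8/8c wait=8 total=63

step 5: A=compute:t4 B=load:t5 [tied]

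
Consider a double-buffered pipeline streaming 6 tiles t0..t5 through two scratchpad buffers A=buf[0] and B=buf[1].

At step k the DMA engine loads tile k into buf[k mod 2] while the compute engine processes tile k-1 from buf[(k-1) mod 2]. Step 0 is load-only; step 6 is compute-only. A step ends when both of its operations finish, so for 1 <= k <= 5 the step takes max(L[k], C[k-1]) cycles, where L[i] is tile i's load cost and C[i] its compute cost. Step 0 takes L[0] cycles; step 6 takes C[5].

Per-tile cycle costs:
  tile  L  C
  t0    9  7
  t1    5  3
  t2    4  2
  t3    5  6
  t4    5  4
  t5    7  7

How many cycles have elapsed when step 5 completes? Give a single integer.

end_cycle[5] = 38

k=0 load=t0/9c comp=- wait=9 total=9
k=1 load=t1/5c comp=t0/7c wait=7 total=16
k=2 load=t2/4c comp=t1/3c wait=4 total=20
k=3 load=t3/5c comp=t2/2c wait=5 total=25
k=4 load=t4/5c comp=t3/6c wait=6 total=31
k=5 load=t5/7c comp=t4/4c wait=7 total=38
k=6 load=- comp=t5/7c wait=7 total=45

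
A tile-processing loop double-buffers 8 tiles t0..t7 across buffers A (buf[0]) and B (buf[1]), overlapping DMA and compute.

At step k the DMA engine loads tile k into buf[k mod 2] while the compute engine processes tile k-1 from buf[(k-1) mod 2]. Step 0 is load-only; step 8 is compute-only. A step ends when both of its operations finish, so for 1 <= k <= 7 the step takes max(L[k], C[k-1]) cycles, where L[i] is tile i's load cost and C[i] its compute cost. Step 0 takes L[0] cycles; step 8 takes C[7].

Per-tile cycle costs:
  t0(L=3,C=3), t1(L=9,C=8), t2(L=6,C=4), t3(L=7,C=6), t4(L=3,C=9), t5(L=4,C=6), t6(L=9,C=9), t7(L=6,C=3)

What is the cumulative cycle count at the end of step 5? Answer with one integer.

step 0: L[0]=3 → dur=3, Σ=3 | A=load:t0 B=idle [load-only]
step 1: L[1]=9 C[0]=3 → dur=9, Σ=12 | A=compute:t0 B=load:t1 [load-bound]
step 2: L[2]=6 C[1]=8 → dur=8, Σ=20 | A=load:t2 B=compute:t1 [compute-bound]
step 3: L[3]=7 C[2]=4 → dur=7, Σ=27 | A=compute:t2 B=load:t3 [load-bound]
step 4: L[4]=3 C[3]=6 → dur=6, Σ=33 | A=load:t4 B=compute:t3 [compute-bound]
step 5: L[5]=4 C[4]=9 → dur=9, Σ=42 | A=compute:t4 B=load:t5 [compute-bound]
step 6: L[6]=9 C[5]=6 → dur=9, Σ=51 | A=load:t6 B=compute:t5 [load-bound]
step 7: L[7]=6 C[6]=9 → dur=9, Σ=60 | A=compute:t6 B=load:t7 [compute-bound]
step 8: C[7]=3 → dur=3, Σ=63 | A=idle B=compute:t7 [compute-only]

end_cycle[5] = 42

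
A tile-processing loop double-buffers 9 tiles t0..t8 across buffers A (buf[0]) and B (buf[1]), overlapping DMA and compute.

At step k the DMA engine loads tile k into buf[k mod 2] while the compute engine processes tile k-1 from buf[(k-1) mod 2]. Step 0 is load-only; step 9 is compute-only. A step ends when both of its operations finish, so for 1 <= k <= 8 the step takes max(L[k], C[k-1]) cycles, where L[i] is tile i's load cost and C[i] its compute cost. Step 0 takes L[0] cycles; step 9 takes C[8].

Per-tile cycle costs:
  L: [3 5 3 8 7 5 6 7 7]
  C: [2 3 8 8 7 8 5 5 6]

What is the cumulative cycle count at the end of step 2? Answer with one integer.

end_cycle[2] = 11

  0. 3=3c; end=3; A:t0 B:-
  1. max(5,2)=5c; end=8; A:t0 B:t1
  2. max(3,3)=3c; end=11; A:t2 B:t1
  3. max(8,8)=8c; end=19; A:t2 B:t3
  4. max(7,8)=8c; end=27; A:t4 B:t3
  5. max(5,7)=7c; end=34; A:t4 B:t5
  6. max(6,8)=8c; end=42; A:t6 B:t5
  7. max(7,5)=7c; end=49; A:t6 B:t7
  8. max(7,5)=7c; end=56; A:t8 B:t7
  9. 6=6c; end=62; A:t8 B:t7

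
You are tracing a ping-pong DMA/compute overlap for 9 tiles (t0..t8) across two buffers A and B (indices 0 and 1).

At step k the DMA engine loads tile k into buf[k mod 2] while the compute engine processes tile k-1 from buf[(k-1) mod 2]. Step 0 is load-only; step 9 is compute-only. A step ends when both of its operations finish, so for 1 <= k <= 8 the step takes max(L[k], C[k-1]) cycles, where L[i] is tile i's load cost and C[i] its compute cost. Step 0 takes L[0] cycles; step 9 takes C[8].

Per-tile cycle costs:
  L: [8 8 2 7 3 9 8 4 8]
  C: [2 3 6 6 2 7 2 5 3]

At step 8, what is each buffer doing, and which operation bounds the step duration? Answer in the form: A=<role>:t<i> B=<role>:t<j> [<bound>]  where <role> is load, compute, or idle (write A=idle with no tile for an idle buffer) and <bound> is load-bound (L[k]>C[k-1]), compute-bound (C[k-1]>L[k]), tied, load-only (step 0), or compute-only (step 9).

  0. 8=8c; end=8; A:t0 B:-
  1. max(8,2)=8c; end=16; A:t0 B:t1
  2. max(2,3)=3c; end=19; A:t2 B:t1
  3. max(7,6)=7c; end=26; A:t2 B:t3
  4. max(3,6)=6c; end=32; A:t4 B:t3
  5. max(9,2)=9c; end=41; A:t4 B:t5
  6. max(8,7)=8c; end=49; A:t6 B:t5
  7. max(4,2)=4c; end=53; A:t6 B:t7
  8. max(8,5)=8c; end=61; A:t8 B:t7
  9. 3=3c; end=64; A:t8 B:t7

step 8: A=load:t8 B=compute:t7 [load-bound]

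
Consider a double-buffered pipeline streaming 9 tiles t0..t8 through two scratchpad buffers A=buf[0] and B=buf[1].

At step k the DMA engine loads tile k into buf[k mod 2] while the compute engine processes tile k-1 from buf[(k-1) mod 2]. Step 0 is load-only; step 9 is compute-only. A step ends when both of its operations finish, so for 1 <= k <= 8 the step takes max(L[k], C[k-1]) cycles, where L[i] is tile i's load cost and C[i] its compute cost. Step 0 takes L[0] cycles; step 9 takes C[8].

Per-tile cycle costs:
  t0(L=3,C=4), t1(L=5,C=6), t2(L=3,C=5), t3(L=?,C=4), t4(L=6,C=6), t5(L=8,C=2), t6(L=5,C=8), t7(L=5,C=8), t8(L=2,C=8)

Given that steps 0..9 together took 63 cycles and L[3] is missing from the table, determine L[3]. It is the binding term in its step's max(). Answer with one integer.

L[3] = 6

step 0 → dur = L[0]=3 = 3
step 1 → dur = max(L[1]=5, C[0]=4) = 5
step 2 → dur = max(L[2]=3, C[1]=6) = 6
step 3 → dur = max(L[3]=?, C[2]=5) = L[3]  (unknown; binding)
step 4 → dur = max(L[4]=6, C[3]=4) = 6
step 5 → dur = max(L[5]=8, C[4]=6) = 8
step 6 → dur = max(L[6]=5, C[5]=2) = 5
step 7 → dur = max(L[7]=5, C[6]=8) = 8
step 8 → dur = max(L[8]=2, C[7]=8) = 8
step 9 → dur = C[8]=8 = 8
sum of known step durations = 57
dur[3] = total - known = 63 - 57 = 6
L[3] is the binding max in step 3, so L[3] = dur[3] = 6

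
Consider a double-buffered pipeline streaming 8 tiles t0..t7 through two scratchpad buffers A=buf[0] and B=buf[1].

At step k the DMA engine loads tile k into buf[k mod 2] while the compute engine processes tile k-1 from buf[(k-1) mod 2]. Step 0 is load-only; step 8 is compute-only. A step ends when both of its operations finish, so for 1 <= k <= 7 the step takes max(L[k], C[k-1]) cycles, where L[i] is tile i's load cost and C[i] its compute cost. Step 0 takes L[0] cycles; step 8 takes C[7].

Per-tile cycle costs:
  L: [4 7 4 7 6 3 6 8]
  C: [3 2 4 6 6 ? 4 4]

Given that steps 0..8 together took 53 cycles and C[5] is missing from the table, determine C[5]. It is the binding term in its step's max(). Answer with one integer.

step 0 = dur = L[0]=4 = 4
step 1 = dur = max(L[1]=7, C[0]=3) = 7
step 2 = dur = max(L[2]=4, C[1]=2) = 4
step 3 = dur = max(L[3]=7, C[2]=4) = 7
step 4 = dur = max(L[4]=6, C[3]=6) = 6
step 5 = dur = max(L[5]=3, C[4]=6) = 6
step 6 = dur = max(L[6]=6, C[5]=?) = C[5]  (unknown; binding)
step 7 = dur = max(L[7]=8, C[6]=4) = 8
step 8 = dur = C[7]=4 = 4
sum of known step durations = 46
dur[6] = total - known = 53 - 46 = 7
C[5] is the binding max in step 6, so C[5] = dur[6] = 7

C[5] = 7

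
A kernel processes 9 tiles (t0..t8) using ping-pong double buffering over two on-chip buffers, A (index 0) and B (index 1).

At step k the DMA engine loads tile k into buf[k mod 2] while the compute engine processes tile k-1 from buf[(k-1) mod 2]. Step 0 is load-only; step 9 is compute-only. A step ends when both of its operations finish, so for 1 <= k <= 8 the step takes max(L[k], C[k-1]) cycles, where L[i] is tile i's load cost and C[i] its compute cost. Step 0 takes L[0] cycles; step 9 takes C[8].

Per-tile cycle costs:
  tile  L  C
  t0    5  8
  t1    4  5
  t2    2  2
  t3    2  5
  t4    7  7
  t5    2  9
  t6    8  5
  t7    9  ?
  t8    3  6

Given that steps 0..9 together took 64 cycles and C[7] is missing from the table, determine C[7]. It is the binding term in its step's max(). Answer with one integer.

step 0: dur = L[0]=5 = 5
step 1: dur = max(L[1]=4, C[0]=8) = 8
step 2: dur = max(L[2]=2, C[1]=5) = 5
step 3: dur = max(L[3]=2, C[2]=2) = 2
step 4: dur = max(L[4]=7, C[3]=5) = 7
step 5: dur = max(L[5]=2, C[4]=7) = 7
step 6: dur = max(L[6]=8, C[5]=9) = 9
step 7: dur = max(L[7]=9, C[6]=5) = 9
step 8: dur = max(L[8]=3, C[7]=?) = C[7]  (unknown; binding)
step 9: dur = C[8]=6 = 6
sum of known step durations = 58
dur[8] = total - known = 64 - 58 = 6
C[7] is the binding max in step 8, so C[7] = dur[8] = 6

C[7] = 6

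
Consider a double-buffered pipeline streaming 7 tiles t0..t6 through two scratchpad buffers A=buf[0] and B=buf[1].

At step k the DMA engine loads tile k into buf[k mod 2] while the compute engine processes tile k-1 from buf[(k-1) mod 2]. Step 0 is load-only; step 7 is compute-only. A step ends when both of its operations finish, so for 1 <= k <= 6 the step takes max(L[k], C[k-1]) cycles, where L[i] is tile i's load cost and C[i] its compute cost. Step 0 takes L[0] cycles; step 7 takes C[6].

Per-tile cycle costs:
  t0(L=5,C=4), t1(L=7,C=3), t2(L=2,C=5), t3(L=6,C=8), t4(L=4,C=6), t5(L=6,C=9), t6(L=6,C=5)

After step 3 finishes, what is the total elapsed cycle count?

k=0 load=t0/5c comp=- wait=5 total=5
k=1 load=t1/7c comp=t0/4c wait=7 total=12
k=2 load=t2/2c comp=t1/3c wait=3 total=15
k=3 load=t3/6c comp=t2/5c wait=6 total=21
k=4 load=t4/4c comp=t3/8c wait=8 total=29
k=5 load=t5/6c comp=t4/6c wait=6 total=35
k=6 load=t6/6c comp=t5/9c wait=9 total=44
k=7 load=- comp=t6/5c wait=5 total=49

end_cycle[3] = 21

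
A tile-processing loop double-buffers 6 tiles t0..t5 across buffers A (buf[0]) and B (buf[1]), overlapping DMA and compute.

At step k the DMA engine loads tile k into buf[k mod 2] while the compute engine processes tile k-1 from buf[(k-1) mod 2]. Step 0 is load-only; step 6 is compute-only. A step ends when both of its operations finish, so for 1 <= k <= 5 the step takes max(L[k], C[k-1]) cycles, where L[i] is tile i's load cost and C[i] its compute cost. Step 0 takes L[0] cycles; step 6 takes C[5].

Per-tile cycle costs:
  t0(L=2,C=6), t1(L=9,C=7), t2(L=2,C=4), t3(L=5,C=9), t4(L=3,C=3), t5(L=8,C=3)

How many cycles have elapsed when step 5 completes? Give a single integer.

[0] DMA t0→A (2c) ∥ CU idle ⇒ 2c, clock 2
[1] DMA t1→B (9c) ∥ CU A:t0 (6c) ⇒ 9c, clock 11
[2] DMA t2→A (2c) ∥ CU B:t1 (7c) ⇒ 7c, clock 18
[3] DMA t3→B (5c) ∥ CU A:t2 (4c) ⇒ 5c, clock 23
[4] DMA t4→A (3c) ∥ CU B:t3 (9c) ⇒ 9c, clock 32
[5] DMA t5→B (8c) ∥ CU A:t4 (3c) ⇒ 8c, clock 40
[6] DMA idle ∥ CU B:t5 (3c) ⇒ 3c, clock 43

end_cycle[5] = 40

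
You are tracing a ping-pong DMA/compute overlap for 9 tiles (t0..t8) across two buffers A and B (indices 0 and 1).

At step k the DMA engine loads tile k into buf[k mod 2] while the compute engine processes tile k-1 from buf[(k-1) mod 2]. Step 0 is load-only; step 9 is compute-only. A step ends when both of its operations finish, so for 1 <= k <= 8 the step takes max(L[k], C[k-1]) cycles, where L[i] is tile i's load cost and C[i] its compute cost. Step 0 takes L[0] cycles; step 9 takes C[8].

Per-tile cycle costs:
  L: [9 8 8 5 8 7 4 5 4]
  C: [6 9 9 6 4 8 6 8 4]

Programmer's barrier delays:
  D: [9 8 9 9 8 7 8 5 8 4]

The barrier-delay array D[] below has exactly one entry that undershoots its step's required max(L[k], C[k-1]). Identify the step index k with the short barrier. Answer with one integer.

[0] required=L[0]=9=9 vs D=9 ok
[1] required=max(L[1]=8,C[0]=6)=8 vs D=8 ok
[2] required=max(L[2]=8,C[1]=9)=9 vs D=9 ok
[3] required=max(L[3]=5,C[2]=9)=9 vs D=9 ok
[4] required=max(L[4]=8,C[3]=6)=8 vs D=8 ok
[5] required=max(L[5]=7,C[4]=4)=7 vs D=7 ok
[6] required=max(L[6]=4,C[5]=8)=8 vs D=8 ok
[7] required=max(L[7]=5,C[6]=6)=6 vs D=5 SHORT
[8] required=max(L[8]=4,C[7]=8)=8 vs D=8 ok
[9] required=C[8]=4=4 vs D=4 ok

hazard at step 7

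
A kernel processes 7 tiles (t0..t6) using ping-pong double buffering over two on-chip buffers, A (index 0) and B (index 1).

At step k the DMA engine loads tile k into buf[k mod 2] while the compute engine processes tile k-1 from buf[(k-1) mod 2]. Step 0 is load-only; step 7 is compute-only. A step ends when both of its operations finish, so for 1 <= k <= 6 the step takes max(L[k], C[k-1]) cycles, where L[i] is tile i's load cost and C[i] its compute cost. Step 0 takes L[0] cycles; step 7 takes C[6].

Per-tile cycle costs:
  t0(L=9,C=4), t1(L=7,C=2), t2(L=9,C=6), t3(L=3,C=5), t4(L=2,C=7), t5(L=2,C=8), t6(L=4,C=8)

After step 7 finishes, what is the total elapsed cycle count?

end_cycle[7] = 59

step 0: L[0]=9 → dur=9, Σ=9 | A=load:t0 B=idle [load-only]
step 1: L[1]=7 C[0]=4 → dur=7, Σ=16 | A=compute:t0 B=load:t1 [load-bound]
step 2: L[2]=9 C[1]=2 → dur=9, Σ=25 | A=load:t2 B=compute:t1 [load-bound]
step 3: L[3]=3 C[2]=6 → dur=6, Σ=31 | A=compute:t2 B=load:t3 [compute-bound]
step 4: L[4]=2 C[3]=5 → dur=5, Σ=36 | A=load:t4 B=compute:t3 [compute-bound]
step 5: L[5]=2 C[4]=7 → dur=7, Σ=43 | A=compute:t4 B=load:t5 [compute-bound]
step 6: L[6]=4 C[5]=8 → dur=8, Σ=51 | A=load:t6 B=compute:t5 [compute-bound]
step 7: C[6]=8 → dur=8, Σ=59 | A=compute:t6 B=idle [compute-only]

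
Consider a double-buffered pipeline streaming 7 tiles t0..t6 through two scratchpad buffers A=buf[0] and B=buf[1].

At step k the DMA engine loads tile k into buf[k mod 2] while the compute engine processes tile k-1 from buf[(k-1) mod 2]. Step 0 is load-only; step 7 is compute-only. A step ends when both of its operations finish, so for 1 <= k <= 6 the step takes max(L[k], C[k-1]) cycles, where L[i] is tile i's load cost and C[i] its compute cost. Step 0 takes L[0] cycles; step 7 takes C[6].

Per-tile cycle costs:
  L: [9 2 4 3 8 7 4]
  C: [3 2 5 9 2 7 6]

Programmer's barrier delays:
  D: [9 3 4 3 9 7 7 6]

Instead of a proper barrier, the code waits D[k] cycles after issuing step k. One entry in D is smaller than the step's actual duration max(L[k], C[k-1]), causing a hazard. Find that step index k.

step 0: need L[0]=9 = 9; D[0]=9 ok
step 1: need max(L[1]=2,C[0]=3) = 3; D[1]=3 ok
step 2: need max(L[2]=4,C[1]=2) = 4; D[2]=4 ok
step 3: need max(L[3]=3,C[2]=5) = 5; D[3]=3 SHORT
step 4: need max(L[4]=8,C[3]=9) = 9; D[4]=9 ok
step 5: need max(L[5]=7,C[4]=2) = 7; D[5]=7 ok
step 6: need max(L[6]=4,C[5]=7) = 7; D[6]=7 ok
step 7: need C[6]=6 = 6; D[7]=6 ok

hazard at step 3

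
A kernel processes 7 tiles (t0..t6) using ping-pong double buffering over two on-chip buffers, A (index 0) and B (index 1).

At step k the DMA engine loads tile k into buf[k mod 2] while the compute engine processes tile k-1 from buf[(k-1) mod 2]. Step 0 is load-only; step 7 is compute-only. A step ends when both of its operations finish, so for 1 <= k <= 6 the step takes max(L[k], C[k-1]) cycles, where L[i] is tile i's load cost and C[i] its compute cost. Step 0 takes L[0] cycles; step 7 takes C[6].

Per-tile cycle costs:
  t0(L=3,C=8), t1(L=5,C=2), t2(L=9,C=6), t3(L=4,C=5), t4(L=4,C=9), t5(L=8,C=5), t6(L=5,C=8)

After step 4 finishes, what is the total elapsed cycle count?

end_cycle[4] = 31

step 0: L[0]=3 → dur=3, Σ=3 | A=load:t0 B=idle [load-only]
step 1: L[1]=5 C[0]=8 → dur=8, Σ=11 | A=compute:t0 B=load:t1 [compute-bound]
step 2: L[2]=9 C[1]=2 → dur=9, Σ=20 | A=load:t2 B=compute:t1 [load-bound]
step 3: L[3]=4 C[2]=6 → dur=6, Σ=26 | A=compute:t2 B=load:t3 [compute-bound]
step 4: L[4]=4 C[3]=5 → dur=5, Σ=31 | A=load:t4 B=compute:t3 [compute-bound]
step 5: L[5]=8 C[4]=9 → dur=9, Σ=40 | A=compute:t4 B=load:t5 [compute-bound]
step 6: L[6]=5 C[5]=5 → dur=5, Σ=45 | A=load:t6 B=compute:t5 [tied]
step 7: C[6]=8 → dur=8, Σ=53 | A=compute:t6 B=idle [compute-only]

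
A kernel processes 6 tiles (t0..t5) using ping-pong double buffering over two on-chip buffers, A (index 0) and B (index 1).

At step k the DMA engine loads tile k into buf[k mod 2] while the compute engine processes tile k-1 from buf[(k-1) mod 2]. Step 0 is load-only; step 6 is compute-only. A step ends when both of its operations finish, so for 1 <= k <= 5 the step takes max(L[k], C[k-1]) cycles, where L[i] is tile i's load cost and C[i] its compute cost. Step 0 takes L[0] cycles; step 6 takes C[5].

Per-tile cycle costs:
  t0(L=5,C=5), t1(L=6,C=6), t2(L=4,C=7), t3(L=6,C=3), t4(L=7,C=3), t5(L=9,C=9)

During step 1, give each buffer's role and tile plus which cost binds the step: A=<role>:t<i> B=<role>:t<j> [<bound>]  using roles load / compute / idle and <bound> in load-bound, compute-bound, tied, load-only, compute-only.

step 1: A=compute:t0 B=load:t1 [load-bound]

[0] DMA t0→A (5c) ∥ CU idle ⇒ 5c, clock 5
[1] DMA t1→B (6c) ∥ CU A:t0 (5c) ⇒ 6c, clock 11
[2] DMA t2→A (4c) ∥ CU B:t1 (6c) ⇒ 6c, clock 17
[3] DMA t3→B (6c) ∥ CU A:t2 (7c) ⇒ 7c, clock 24
[4] DMA t4→A (7c) ∥ CU B:t3 (3c) ⇒ 7c, clock 31
[5] DMA t5→B (9c) ∥ CU A:t4 (3c) ⇒ 9c, clock 40
[6] DMA idle ∥ CU B:t5 (9c) ⇒ 9c, clock 49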